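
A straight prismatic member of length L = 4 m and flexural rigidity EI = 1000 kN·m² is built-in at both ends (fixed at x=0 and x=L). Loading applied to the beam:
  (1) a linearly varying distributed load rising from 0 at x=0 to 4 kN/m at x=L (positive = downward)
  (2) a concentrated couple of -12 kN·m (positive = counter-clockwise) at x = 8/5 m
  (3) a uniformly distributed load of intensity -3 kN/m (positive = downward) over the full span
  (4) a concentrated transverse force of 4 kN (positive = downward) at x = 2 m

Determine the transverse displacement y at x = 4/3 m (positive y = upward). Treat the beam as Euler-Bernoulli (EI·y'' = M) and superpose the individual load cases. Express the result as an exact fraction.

y(4/3) = -1862/2278125 m

Load 1 — triangular load w₀=4 kN/m (0→w₀ over full span):
  y_1 = -w₀x²(L-x)²(x+2L)/(120LEI) = -4·(4/3)²·(4-(4/3))²·((4/3)+2·4)/(120·4·1000) = -448/455625 m
Load 2 — applied couple M₀=-12 kN·m at a=8/5 m (b=L-a=12/5):
  y_2 = (R_Ax³/6 - M_Ax²/2)/EI  [x≤a] with R_A=-108/25, M_A=-36/25 = ((-108/25)·(4/3)³/6 - (-36/25)·(4/3)²/2)/1000 = -4/9375 m
Load 3 — uniform load w=-3 kN/m over full span:
  y_3 = -wx²(L-x)²/(24EI) = -(-3)·(4/3)²·(4-(4/3))²/(24·1000) = 16/10125 m
Load 4 — point force P=4 kN at a=2 m (b=L-a=2):
  y_4 = -Pb²x²(3aL-(3a+b)x)/(6L³EI)  [x≤a] = -4·2²·(4/3)²·(3·2·4-(3·2+2)·(4/3))/(6·4³·1000) = -2/2025 m
Superposition: y = Σ y_i = -1862/2278125 m ≈ -0.000817 m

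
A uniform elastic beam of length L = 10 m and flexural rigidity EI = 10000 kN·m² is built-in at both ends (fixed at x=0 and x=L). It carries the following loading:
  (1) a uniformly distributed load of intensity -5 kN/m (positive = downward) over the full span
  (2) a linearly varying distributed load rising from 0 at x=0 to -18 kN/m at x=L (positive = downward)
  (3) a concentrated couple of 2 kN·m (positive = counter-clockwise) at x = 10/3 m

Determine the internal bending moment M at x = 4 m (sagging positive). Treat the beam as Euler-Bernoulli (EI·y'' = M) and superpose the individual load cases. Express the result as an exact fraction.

M(4) = -721/15 kN·m

Load 1 — uniform load w=-5 kN/m over full span:
  M_1 = wLx/2 - wL²/12 - wx²/2 = (-5)·10·4/2 - (-5)·10²/12 - (-5)·4²/2 = -55/3 kN·m
Load 2 — triangular load w₀=-18 kN/m (0→w₀ over full span):
  M_2 = 3w₀Lx/20 - w₀L²/30 - w₀x³/(6L) = 3·(-18)·10·4/20 - (-18)·10²/30 - (-18)·4³/(6·10) = -144/5 kN·m
Load 3 — applied couple M₀=2 kN·m at a=10/3 m (b=L-a=20/3):
  M_3 = R_Ax - M_A - M₀  [x>a] with R_A=4/15, M_A=0 = (4/15)·4 - 0 - 2 = -14/15 kN·m
Superposition: M = Σ M_i = -721/15 kN·m ≈ -48.066667 kN·m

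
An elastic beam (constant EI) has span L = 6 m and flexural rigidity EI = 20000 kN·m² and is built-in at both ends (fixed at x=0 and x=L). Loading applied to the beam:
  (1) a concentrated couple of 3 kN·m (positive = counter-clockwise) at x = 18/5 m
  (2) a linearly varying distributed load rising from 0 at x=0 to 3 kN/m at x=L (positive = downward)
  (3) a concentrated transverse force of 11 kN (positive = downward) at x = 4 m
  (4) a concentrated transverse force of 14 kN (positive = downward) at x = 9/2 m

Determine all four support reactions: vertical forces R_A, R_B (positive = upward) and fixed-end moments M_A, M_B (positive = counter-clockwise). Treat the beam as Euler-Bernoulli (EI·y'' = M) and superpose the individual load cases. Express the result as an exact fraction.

R_A = 91361/10800 kN, M_A = 48191/3600 kN·m, R_B = 275839/10800 kN, M_B = -95869/3600 kN·m

Load 1 — applied couple M₀=3 kN·m at a=18/5 m (b=L-a=12/5):
  R_A = 6M₀ab/L³ = 6·3·(18/5)·(12/5)/6³ = 18/25 kN
  M_A = M₀b(2a-b)/L² = 3·(12/5)·(2·(18/5)-(12/5))/6² = 24/25 kN·m
  R_B = -6M₀ab/L³ = -6·3·(18/5)·(12/5)/6³ = -18/25 kN
  M_B = M₀a(2b-a)/L² = 3·(18/5)·(2·(12/5)-(18/5))/6² = 9/25 kN·m
Load 2 — triangular load w₀=3 kN/m (0→w₀ over full span):
  R_A = 3w₀L/20 = 3·3·6/20 = 27/10 kN
  M_A = w₀L²/30 = 3·6²/30 = 18/5 kN·m
  R_B = 7w₀L/20 = 7·3·6/20 = 63/10 kN
  M_B = -w₀L²/20 = -3·6²/20 = -27/5 kN·m
Load 3 — point force P=11 kN at a=4 m (b=L-a=2):
  R_A = Pb²(3a+b)/L³ = 11·2²·(3·4+2)/6³ = 77/27 kN
  M_A = Pab²/L² = 11·4·2²/6² = 44/9 kN·m
  R_B = Pa²(a+3b)/L³ = 11·4²·(4+3·2)/6³ = 220/27 kN
  M_B = -Pa²b/L² = -11·4²·2/6² = -88/9 kN·m
Load 4 — point force P=14 kN at a=9/2 m (b=L-a=3/2):
  R_A = Pb²(3a+b)/L³ = 14·(3/2)²·(3·(9/2)+(3/2))/6³ = 35/16 kN
  M_A = Pab²/L² = 14·(9/2)·(3/2)²/6² = 63/16 kN·m
  R_B = Pa²(a+3b)/L³ = 14·(9/2)²·((9/2)+3·(3/2))/6³ = 189/16 kN
  M_B = -Pa²b/L² = -14·(9/2)²·(3/2)/6² = -189/16 kN·m
Superposition: R_A = 91361/10800 kN, M_A = 48191/3600 kN·m, R_B = 275839/10800 kN, M_B = -95869/3600 kN·m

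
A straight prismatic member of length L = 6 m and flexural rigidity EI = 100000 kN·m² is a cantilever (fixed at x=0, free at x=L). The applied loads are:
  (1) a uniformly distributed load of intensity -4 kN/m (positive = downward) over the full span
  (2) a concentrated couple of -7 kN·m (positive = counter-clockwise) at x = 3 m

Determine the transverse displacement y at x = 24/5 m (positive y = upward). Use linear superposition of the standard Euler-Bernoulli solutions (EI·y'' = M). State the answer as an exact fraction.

Load 1 — uniform load w=-4 kN/m over full span:
  y_1 = -wx²(x²-4Lx+6L²)/(24EI) = -(-4)·(24/5)²·((24/5)²-4·6·(24/5)+6·6²)/(24·100000) = 9288/1953125 m
Load 2 — applied couple M₀=-7 kN·m at a=3 m (b=L-a=3):
  y_2 = M₀a(2x-a)/(2EI)  [x>a] = (-7)·3·(2·(24/5)-3)/(2·100000) = -693/1000000 m
Superposition: y = Σ y_i = 507807/125000000 m ≈ 0.004062 m

y(24/5) = 507807/125000000 m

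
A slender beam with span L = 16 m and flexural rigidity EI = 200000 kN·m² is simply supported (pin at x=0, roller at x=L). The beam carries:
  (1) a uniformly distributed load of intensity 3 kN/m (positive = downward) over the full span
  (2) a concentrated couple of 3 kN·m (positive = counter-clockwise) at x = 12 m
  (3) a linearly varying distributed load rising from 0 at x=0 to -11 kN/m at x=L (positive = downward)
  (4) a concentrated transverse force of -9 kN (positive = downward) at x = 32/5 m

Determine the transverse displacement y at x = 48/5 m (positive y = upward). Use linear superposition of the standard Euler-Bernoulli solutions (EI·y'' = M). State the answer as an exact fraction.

y(48/5) = 16101527/1171875000 m

Load 1 — uniform load w=3 kN/m over full span:
  y_1 = -wx(L³-2Lx²+x³)/(24EI) = -3·(48/5)·(16³-2·16·(48/5)²+(48/5)³)/(24·200000) = -23808/1953125 m
Load 2 — applied couple M₀=3 kN·m at a=12 m (b=L-a=4):
  y_2 = (M₀x³/(6L)+C₁x)/EI  [x≤a] with C₁=M₀(3b²-L²)/(6L)=-13/2 = (3·(48/5)³/(6·16)+(-13/2)·(48/5))/200000 = -543/3125000 m
Load 3 — triangular load w₀=-11 kN/m (0→w₀ over full span):
  y_3 = -w₀x(7L⁴-10L²x²+3x⁴)/(360LEI) = -(-11)·(48/5)·(7·16⁴-10·16²·(48/5)²+3·(48/5)⁴)/(360·16·200000) = 3334144/146484375 m
Load 4 — point force P=-9 kN at a=32/5 m (b=L-a=48/5):
  y_4 = -Pa(L-x)(2Lx-a²-x²)/(6LEI)  [x>a] = -(-9)·(32/5)·(16-(48/5))·(2·16·(48/5)-(32/5)²-(48/5)²)/(6·16·200000) = 6528/1953125 m
Superposition: y = Σ y_i = 16101527/1171875000 m ≈ 0.013740 m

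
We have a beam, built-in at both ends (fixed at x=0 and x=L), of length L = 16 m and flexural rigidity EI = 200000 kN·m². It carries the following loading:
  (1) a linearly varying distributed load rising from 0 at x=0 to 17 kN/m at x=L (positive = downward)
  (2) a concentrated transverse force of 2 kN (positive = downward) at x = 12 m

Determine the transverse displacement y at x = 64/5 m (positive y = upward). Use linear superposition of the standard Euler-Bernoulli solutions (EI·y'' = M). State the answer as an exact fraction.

Load 1 — triangular load w₀=17 kN/m (0→w₀ over full span):
  y_1 = -w₀x²(L-x)²(x+2L)/(120LEI) = -17·(64/5)²·(16-(64/5))²·((64/5)+2·16)/(120·16·200000) = -487424/146484375 m
Load 2 — point force P=2 kN at a=12 m (b=L-a=4):
  y_2 = -Pa²(L-x)²(3bL-(3b+a)(L-x))/(6L³EI)  [x>a] = -2·12²·(16-(64/5))²·(3·4·16-(3·4+12)·(16-(64/5)))/(6·16³·200000) = -27/390625 m
Superposition: y = Σ y_i = -497549/146484375 m ≈ -0.003397 m

y(64/5) = -497549/146484375 m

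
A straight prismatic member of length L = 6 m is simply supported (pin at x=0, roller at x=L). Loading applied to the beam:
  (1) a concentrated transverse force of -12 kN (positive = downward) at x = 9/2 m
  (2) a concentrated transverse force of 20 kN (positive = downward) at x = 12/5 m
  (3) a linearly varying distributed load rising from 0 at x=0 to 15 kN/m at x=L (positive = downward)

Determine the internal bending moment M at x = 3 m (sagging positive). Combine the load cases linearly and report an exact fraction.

M(3) = 195/4 kN·m

Load 1 — point force P=-12 kN at a=9/2 m (b=L-a=3/2):
  M_1 = Pbx/L  [x≤a] = (-12)·(3/2)·3/6 = -9 kN·m
Load 2 — point force P=20 kN at a=12/5 m (b=L-a=18/5):
  M_2 = Pa(L-x)/L  [x>a] = 20·(12/5)·(6-3)/6 = 24 kN·m
Load 3 — triangular load w₀=15 kN/m (0→w₀ over full span):
  M_3 = w₀Lx/6 - w₀x³/(6L) = 15·6·3/6 - 15·3³/(6·6) = 135/4 kN·m
Superposition: M = Σ M_i = 195/4 kN·m ≈ 48.750000 kN·m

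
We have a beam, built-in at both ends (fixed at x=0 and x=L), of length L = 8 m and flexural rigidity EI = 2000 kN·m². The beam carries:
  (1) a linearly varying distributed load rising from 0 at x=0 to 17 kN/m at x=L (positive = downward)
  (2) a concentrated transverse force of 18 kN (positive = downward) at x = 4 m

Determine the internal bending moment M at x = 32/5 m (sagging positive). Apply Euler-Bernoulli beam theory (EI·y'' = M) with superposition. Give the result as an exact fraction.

Load 1 — triangular load w₀=17 kN/m (0→w₀ over full span):
  M_1 = 3w₀Lx/20 - w₀L²/30 - w₀x³/(6L) = 3·17·8·(32/5)/20 - 17·8²/30 - 17·(32/5)³/(6·8) = 544/375 kN·m
Load 2 — point force P=18 kN at a=4 m (b=L-a=4):
  M_2 = Pa²(a+3b)(L-x)/L³ - Pa²b/L²  [x>a] = 18·4²·(4+3·4)·(8-(32/5))/8³ - 18·4²·4/8² = -18/5 kN·m
Superposition: M = Σ M_i = -806/375 kN·m ≈ -2.149333 kN·m

M(32/5) = -806/375 kN·m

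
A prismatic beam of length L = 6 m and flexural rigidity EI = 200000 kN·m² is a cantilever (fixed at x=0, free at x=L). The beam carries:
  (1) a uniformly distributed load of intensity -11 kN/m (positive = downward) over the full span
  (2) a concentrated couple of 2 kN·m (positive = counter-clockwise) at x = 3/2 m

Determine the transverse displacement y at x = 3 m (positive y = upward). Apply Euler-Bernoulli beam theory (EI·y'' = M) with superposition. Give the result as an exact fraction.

Load 1 — uniform load w=-11 kN/m over full span:
  y_1 = -wx²(x²-4Lx+6L²)/(24EI) = -(-11)·3²·(3²-4·6·3+6·6²)/(24·200000) = 5049/1600000 m
Load 2 — applied couple M₀=2 kN·m at a=3/2 m (b=L-a=9/2):
  y_2 = M₀a(2x-a)/(2EI)  [x>a] = 2·(3/2)·(2·3-(3/2))/(2·200000) = 27/800000 m
Superposition: y = Σ y_i = 5103/1600000 m ≈ 0.003189 m

y(3) = 5103/1600000 m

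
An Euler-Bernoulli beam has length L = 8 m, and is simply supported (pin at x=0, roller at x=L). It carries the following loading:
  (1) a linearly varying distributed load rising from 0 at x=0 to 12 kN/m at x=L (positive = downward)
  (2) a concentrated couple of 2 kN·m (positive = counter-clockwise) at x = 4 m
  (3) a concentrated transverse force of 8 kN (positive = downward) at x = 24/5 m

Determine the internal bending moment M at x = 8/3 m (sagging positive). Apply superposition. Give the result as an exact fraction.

Load 1 — triangular load w₀=12 kN/m (0→w₀ over full span):
  M_1 = w₀Lx/6 - w₀x³/(6L) = 12·8·(8/3)/6 - 12·(8/3)³/(6·8) = 1024/27 kN·m
Load 2 — applied couple M₀=2 kN·m at a=4 m (b=L-a=4):
  M_2 = M₀x/L  [x≤a] = 2·(8/3)/8 = 2/3 kN·m
Load 3 — point force P=8 kN at a=24/5 m (b=L-a=16/5):
  M_3 = Pbx/L  [x≤a] = 8·(16/5)·(8/3)/8 = 128/15 kN·m
Superposition: M = Σ M_i = 6362/135 kN·m ≈ 47.125926 kN·m

M(8/3) = 6362/135 kN·m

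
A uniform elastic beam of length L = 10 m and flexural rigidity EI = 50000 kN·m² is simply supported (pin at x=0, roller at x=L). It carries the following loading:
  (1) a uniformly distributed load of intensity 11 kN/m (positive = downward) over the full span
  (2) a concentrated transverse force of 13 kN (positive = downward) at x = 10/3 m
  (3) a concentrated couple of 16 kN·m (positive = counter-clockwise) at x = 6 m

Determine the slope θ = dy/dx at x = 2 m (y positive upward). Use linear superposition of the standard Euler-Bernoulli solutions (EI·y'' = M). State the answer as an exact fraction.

Load 1 — uniform load w=11 kN/m over full span:
  θ_1 = -w(L³-6Lx²+4x³)/(24EI) = -11·(10³-6·10·2²+4·2³)/(24·50000) = -363/50000 rad
Load 2 — point force P=13 kN at a=10/3 m (b=L-a=20/3):
  θ_2 = -Pb(L²-b²-3x²)/(6LEI)  [x≤a] = -13·(20/3)·(10²-(20/3)²-3·2²)/(6·10·50000) = -637/506250 rad
Load 3 — applied couple M₀=16 kN·m at a=6 m (b=L-a=4):
  θ_3 = (M₀x²/(2L)+C₁)/EI  [x≤a] with C₁=M₀(3b²-L²)/(6L)=-208/15 = (16·2²/(2·10)+(-208/15))/50000 = -2/9375 rad
Superposition: θ = Σ θ_i = -35363/4050000 rad ≈ -0.008732 rad

θ(2) = -35363/4050000 rad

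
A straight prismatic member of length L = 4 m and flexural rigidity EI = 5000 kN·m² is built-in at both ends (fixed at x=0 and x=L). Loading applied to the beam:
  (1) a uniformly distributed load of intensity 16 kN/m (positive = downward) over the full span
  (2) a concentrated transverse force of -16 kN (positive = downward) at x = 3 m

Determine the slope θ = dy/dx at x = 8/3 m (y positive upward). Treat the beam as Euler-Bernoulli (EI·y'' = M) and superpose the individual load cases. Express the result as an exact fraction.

θ(8/3) = 11/10125 rad

Load 1 — uniform load w=16 kN/m over full span:
  θ_1 = -wx(L-x)(L-2x)/(12EI) = -16·(8/3)·(4-(8/3))·(4-2·(8/3))/(12·5000) = 64/50625 rad
Load 2 — point force P=-16 kN at a=3 m (b=L-a=1):
  θ_2 = -Pb²x(2aL-(3a+b)x)/(2L³EI)  [x≤a] = -(-16)·1²·(8/3)·(2·3·4-(3·3+1)·(8/3))/(2·4³·5000) = -1/5625 rad
Superposition: θ = Σ θ_i = 11/10125 rad ≈ 0.001086 rad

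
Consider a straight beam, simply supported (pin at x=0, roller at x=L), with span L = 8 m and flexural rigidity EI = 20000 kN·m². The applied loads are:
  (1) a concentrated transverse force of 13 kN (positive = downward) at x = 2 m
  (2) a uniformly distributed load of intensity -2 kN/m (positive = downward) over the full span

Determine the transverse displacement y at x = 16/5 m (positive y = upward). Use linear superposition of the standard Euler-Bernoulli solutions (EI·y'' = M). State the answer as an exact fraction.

y(16/5) = 857/3125000 m

Load 1 — point force P=13 kN at a=2 m (b=L-a=6):
  y_1 = -Pa(L-x)(2Lx-a²-x²)/(6LEI)  [x>a] = -13·2·(8-(16/5))·(2·8·(16/5)-2²-(16/5)²)/(6·8·20000) = -3003/625000 m
Load 2 — uniform load w=-2 kN/m over full span:
  y_2 = -wx(L³-2Lx²+x³)/(24EI) = -(-2)·(16/5)·(8³-2·8·(16/5)²+(16/5)³)/(24·20000) = 1984/390625 m
Superposition: y = Σ y_i = 857/3125000 m ≈ 0.000274 m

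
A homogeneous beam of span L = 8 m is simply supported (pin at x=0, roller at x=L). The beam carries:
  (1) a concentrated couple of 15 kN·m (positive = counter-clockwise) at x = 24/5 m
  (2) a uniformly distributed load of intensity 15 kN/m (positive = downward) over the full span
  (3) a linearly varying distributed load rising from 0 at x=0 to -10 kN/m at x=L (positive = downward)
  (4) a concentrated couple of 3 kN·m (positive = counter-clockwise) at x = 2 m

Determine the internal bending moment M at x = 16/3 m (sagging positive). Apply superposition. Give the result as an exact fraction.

Load 1 — applied couple M₀=15 kN·m at a=24/5 m (b=L-a=16/5):
  M_1 = M₀x/L - M₀  [x>a] = 15·(16/3)/8 - 15 = -5 kN·m
Load 2 — uniform load w=15 kN/m over full span:
  M_2 = wx(L-x)/2 = 15·(16/3)·(8-(16/3))/2 = 320/3 kN·m
Load 3 — triangular load w₀=-10 kN/m (0→w₀ over full span):
  M_3 = w₀Lx/6 - w₀x³/(6L) = (-10)·8·(16/3)/6 - (-10)·(16/3)³/(6·8) = -3200/81 kN·m
Load 4 — applied couple M₀=3 kN·m at a=2 m (b=L-a=6):
  M_4 = M₀x/L - M₀  [x>a] = 3·(16/3)/8 - 3 = -1 kN·m
Superposition: M = Σ M_i = 4954/81 kN·m ≈ 61.160494 kN·m

M(16/3) = 4954/81 kN·m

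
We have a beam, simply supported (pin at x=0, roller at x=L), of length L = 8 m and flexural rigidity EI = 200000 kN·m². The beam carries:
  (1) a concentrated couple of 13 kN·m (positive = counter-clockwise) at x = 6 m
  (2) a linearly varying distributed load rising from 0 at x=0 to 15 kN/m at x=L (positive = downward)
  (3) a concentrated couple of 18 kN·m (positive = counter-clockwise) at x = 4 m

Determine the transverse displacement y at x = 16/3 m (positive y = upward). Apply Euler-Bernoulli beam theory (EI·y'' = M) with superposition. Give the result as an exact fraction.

Load 1 — applied couple M₀=13 kN·m at a=6 m (b=L-a=2):
  y_1 = (M₀x³/(6L)+C₁x)/EI  [x≤a] with C₁=M₀(3b²-L²)/(6L)=-169/12 = (13·(16/3)³/(6·8)+(-169/12)·(16/3))/200000 = -689/4050000 m
Load 2 — triangular load w₀=15 kN/m (0→w₀ over full span):
  y_2 = -w₀x(7L⁴-10L²x²+3x⁴)/(360LEI) = -15·(16/3)·(7·8⁴-10·8²·(16/3)²+3·(16/3)⁴)/(360·8·200000) = -272/151875 m
Load 3 — applied couple M₀=18 kN·m at a=4 m (b=L-a=4):
  y_3 = (M₀x³/(6L)-M₀(x-a)²/2+C₁x)/EI  [x>a] with C₁=M₀(3b²-L²)/(6L)=-6 = (18·(16/3)³/(6·8)-18·((16/3)-4)²/2+(-6)·(16/3))/200000 = 1/22500 m
Superposition: y = Σ y_i = -23287/12150000 m ≈ -0.001917 m

y(16/3) = -23287/12150000 m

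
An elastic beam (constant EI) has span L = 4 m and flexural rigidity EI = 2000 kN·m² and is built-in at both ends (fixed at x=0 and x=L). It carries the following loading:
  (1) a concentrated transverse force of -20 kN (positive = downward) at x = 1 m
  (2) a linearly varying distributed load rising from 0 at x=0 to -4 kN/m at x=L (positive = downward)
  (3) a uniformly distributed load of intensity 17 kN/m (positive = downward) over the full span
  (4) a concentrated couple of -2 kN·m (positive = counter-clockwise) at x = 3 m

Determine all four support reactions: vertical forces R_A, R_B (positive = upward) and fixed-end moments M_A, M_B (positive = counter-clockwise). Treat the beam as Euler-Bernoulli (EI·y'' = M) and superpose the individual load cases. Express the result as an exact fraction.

Load 1 — point force P=-20 kN at a=1 m (b=L-a=3):
  R_A = Pb²(3a+b)/L³ = (-20)·3²·(3·1+3)/4³ = -135/8 kN
  M_A = Pab²/L² = (-20)·1·3²/4² = -45/4 kN·m
  R_B = Pa²(a+3b)/L³ = (-20)·1²·(1+3·3)/4³ = -25/8 kN
  M_B = -Pa²b/L² = -(-20)·1²·3/4² = 15/4 kN·m
Load 2 — triangular load w₀=-4 kN/m (0→w₀ over full span):
  R_A = 3w₀L/20 = 3·(-4)·4/20 = -12/5 kN
  M_A = w₀L²/30 = (-4)·4²/30 = -32/15 kN·m
  R_B = 7w₀L/20 = 7·(-4)·4/20 = -28/5 kN
  M_B = -w₀L²/20 = -(-4)·4²/20 = 16/5 kN·m
Load 3 — uniform load w=17 kN/m over full span:
  R_A = wL/2 = 17·4/2 = 34 kN
  M_A = wL²/12 = 17·4²/12 = 68/3 kN·m
  R_B = wL/2 = 17·4/2 = 34 kN
  M_B = -wL²/12 = -17·4²/12 = -68/3 kN·m
Load 4 — applied couple M₀=-2 kN·m at a=3 m (b=L-a=1):
  R_A = 6M₀ab/L³ = 6·(-2)·3·1/4³ = -9/16 kN
  M_A = M₀b(2a-b)/L² = (-2)·1·(2·3-1)/4² = -5/8 kN·m
  R_B = -6M₀ab/L³ = -6·(-2)·3·1/4³ = 9/16 kN
  M_B = M₀a(2b-a)/L² = (-2)·3·(2·1-3)/4² = 3/8 kN·m
Superposition: R_A = 1133/80 kN, M_A = 1039/120 kN·m, R_B = 2067/80 kN, M_B = -1841/120 kN·m

R_A = 1133/80 kN, M_A = 1039/120 kN·m, R_B = 2067/80 kN, M_B = -1841/120 kN·m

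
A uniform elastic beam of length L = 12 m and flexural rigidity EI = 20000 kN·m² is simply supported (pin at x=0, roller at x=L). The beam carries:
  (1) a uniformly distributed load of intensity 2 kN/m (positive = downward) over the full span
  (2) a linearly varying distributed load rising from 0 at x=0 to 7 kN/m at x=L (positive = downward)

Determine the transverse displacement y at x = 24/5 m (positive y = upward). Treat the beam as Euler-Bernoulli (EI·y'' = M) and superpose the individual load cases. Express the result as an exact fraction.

Load 1 — uniform load w=2 kN/m over full span:
  y_1 = -wx(L³-2Lx²+x³)/(24EI) = -2·(24/5)·(12³-2·12·(24/5)²+(24/5)³)/(24·20000) = -10044/390625 m
Load 2 — triangular load w₀=7 kN/m (0→w₀ over full span):
  y_2 = -w₀x(7L⁴-10L²x²+3x⁴)/(360LEI) = -7·(24/5)·(7·12⁴-10·12²·(24/5)²+3·(24/5)⁴)/(360·12·20000) = -431298/9765625 m
Superposition: y = Σ y_i = -682398/9765625 m ≈ -0.069878 m

y(24/5) = -682398/9765625 m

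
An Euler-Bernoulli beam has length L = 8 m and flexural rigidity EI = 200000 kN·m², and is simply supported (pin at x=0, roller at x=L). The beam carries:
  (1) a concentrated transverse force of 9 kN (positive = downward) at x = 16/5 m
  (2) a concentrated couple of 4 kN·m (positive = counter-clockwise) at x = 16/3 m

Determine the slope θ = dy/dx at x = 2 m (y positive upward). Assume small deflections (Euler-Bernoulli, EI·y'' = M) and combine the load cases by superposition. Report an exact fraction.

Load 1 — point force P=9 kN at a=16/5 m (b=L-a=24/5):
  θ_1 = -Pb(L²-b²-3x²)/(6LEI)  [x≤a] = -9·(24/5)·(8²-(24/5)²-3·2²)/(6·8·200000) = -1629/12500000 rad
Load 2 — applied couple M₀=4 kN·m at a=16/3 m (b=L-a=8/3):
  θ_2 = (M₀x²/(2L)+C₁)/EI  [x≤a] with C₁=M₀(3b²-L²)/(6L)=-32/9 = (4·2²/(2·8)+(-32/9))/200000 = -23/1800000 rad
Superposition: θ = Σ θ_i = -32197/225000000 rad ≈ -0.000143 rad

θ(2) = -32197/225000000 rad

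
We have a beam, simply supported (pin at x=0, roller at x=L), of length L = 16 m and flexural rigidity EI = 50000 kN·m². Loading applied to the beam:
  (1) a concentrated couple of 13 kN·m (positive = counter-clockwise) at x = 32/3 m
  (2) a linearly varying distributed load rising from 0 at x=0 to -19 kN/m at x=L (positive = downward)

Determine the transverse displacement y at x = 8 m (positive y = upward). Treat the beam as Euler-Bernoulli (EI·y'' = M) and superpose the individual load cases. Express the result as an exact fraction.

y(8) = 899/5625 m

Load 1 — applied couple M₀=13 kN·m at a=32/3 m (b=L-a=16/3):
  y_1 = (M₀x³/(6L)+C₁x)/EI  [x≤a] with C₁=M₀(3b²-L²)/(6L)=-208/9 = (13·8³/(6·16)+(-208/9)·8)/50000 = -13/5625 m
Load 2 — triangular load w₀=-19 kN/m (0→w₀ over full span):
  y_2 = -w₀x(7L⁴-10L²x²+3x⁴)/(360LEI) = -(-19)·8·(7·16⁴-10·16²·8²+3·8⁴)/(360·16·50000) = 304/1875 m
Superposition: y = Σ y_i = 899/5625 m ≈ 0.159822 m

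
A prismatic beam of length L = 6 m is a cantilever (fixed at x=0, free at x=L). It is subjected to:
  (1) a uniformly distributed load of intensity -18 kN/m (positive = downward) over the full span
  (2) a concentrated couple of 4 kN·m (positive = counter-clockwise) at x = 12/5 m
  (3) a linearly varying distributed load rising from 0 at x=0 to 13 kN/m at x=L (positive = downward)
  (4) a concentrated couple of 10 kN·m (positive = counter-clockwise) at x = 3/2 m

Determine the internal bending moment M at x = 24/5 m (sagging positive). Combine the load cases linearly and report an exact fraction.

M(24/5) = 528/125 kN·m

Load 1 — uniform load w=-18 kN/m over full span:
  M_1 = -w(L-x)²/2 = -(-18)·(6-(24/5))²/2 = 324/25 kN·m
Load 2 — applied couple M₀=4 kN·m at a=12/5 m (b=L-a=18/5):
  M_2 = 0  [x>a] = 0 kN·m
Load 3 — triangular load w₀=13 kN/m (0→w₀ over full span):
  M_3 = w₀Lx/2 - w₀L²/3 - w₀x³/(6L) = 13·6·(24/5)/2 - 13·6²/3 - 13·(24/5)³/(6·6) = -1092/125 kN·m
Load 4 — applied couple M₀=10 kN·m at a=3/2 m (b=L-a=9/2):
  M_4 = 0  [x>a] = 0 kN·m
Superposition: M = Σ M_i = 528/125 kN·m ≈ 4.224000 kN·m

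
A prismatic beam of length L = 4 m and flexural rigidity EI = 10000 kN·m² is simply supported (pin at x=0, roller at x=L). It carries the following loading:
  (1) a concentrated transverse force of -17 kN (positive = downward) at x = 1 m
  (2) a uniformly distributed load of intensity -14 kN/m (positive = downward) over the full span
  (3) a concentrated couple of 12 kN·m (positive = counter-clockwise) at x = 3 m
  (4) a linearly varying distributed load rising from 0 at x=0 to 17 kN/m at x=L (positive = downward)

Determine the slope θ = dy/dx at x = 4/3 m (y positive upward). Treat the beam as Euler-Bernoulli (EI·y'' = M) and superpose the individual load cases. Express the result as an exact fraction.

θ(4/3) = 67913/97200000 rad

Load 1 — point force P=-17 kN at a=1 m (b=L-a=3):
  θ_1 = -Pa(2L²-6Lx+3x²+a²)/(6LEI)  [x>a] = -(-17)·1·(2·4²-6·4·(4/3)+3·(4/3)²+1²)/(6·4·10000) = 323/720000 rad
Load 2 — uniform load w=-14 kN/m over full span:
  θ_2 = -w(L³-6Lx²+4x³)/(24EI) = -(-14)·(4³-6·4·(4/3)²+4·(4/3)³)/(24·10000) = 91/50625 rad
Load 3 — applied couple M₀=12 kN·m at a=3 m (b=L-a=1):
  θ_3 = (M₀x²/(2L)+C₁)/EI  [x≤a] with C₁=M₀(3b²-L²)/(6L)=-13/2 = (12·(4/3)²/(2·4)+(-13/2))/10000 = -23/60000 rad
Load 4 — triangular load w₀=17 kN/m (0→w₀ over full span):
  θ_4 = -w₀(7L⁴-30L²x²+15x⁴)/(360LEI) = -17·(7·4⁴-30·4²·(4/3)²+15·(4/3)⁴)/(360·4·10000) = -884/759375 rad
Superposition: θ = Σ θ_i = 67913/97200000 rad ≈ 0.000699 rad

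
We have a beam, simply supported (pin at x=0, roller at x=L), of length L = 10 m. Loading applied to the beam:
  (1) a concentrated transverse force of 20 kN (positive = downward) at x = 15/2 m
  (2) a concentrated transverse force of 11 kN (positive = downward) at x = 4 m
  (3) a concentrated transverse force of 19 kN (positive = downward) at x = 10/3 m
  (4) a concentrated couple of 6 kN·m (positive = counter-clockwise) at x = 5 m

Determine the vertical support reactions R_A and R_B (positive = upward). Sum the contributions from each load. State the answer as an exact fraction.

R_A = 373/15 kN, R_B = 377/15 kN

Load 1 — point force P=20 kN at a=15/2 m (b=L-a=5/2):
  R_A = Pb/L = 20·(5/2)/10 = 5 kN
  R_B = Pa/L = 20·(15/2)/10 = 15 kN
Load 2 — point force P=11 kN at a=4 m (b=L-a=6):
  R_A = Pb/L = 11·6/10 = 33/5 kN
  R_B = Pa/L = 11·4/10 = 22/5 kN
Load 3 — point force P=19 kN at a=10/3 m (b=L-a=20/3):
  R_A = Pb/L = 19·(20/3)/10 = 38/3 kN
  R_B = Pa/L = 19·(10/3)/10 = 19/3 kN
Load 4 — applied couple M₀=6 kN·m at a=5 m (b=L-a=5):
  R_A = M₀/L = 6/10 = 3/5 kN
  R_B = -M₀/L = -6/10 = -3/5 kN
Superposition: R_A = 373/15 kN, R_B = 377/15 kN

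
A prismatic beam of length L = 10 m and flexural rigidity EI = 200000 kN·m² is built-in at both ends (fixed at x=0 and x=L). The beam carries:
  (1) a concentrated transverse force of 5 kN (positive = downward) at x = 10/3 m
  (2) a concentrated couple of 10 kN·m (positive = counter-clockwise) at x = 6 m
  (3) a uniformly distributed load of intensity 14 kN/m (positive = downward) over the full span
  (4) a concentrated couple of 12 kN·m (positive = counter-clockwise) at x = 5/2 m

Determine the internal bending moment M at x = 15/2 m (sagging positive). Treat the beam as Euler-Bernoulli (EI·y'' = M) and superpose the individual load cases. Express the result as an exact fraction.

M(15/2) = 13063/1080 kN·m

Load 1 — point force P=5 kN at a=10/3 m (b=L-a=20/3):
  M_1 = Pa²(a+3b)(L-x)/L³ - Pa²b/L²  [x>a] = 5·(10/3)²·((10/3)+3·(20/3))·(10-(15/2))/10³ - 5·(10/3)²·(20/3)/10² = -25/54 kN·m
Load 2 — applied couple M₀=10 kN·m at a=6 m (b=L-a=4):
  M_2 = R_Ax - M_A - M₀  [x>a] with R_A=36/25, M_A=16/5 = (36/25)·(15/2) - (16/5) - 10 = -12/5 kN·m
Load 3 — uniform load w=14 kN/m over full span:
  M_3 = wLx/2 - wL²/12 - wx²/2 = 14·10·(15/2)/2 - 14·10²/12 - 14·(15/2)²/2 = 175/12 kN·m
Load 4 — applied couple M₀=12 kN·m at a=5/2 m (b=L-a=15/2):
  M_4 = R_Ax - M_A - M₀  [x>a] with R_A=27/20, M_A=-9/4 = (27/20)·(15/2) - (-9/4) - 12 = 3/8 kN·m
Superposition: M = Σ M_i = 13063/1080 kN·m ≈ 12.095370 kN·m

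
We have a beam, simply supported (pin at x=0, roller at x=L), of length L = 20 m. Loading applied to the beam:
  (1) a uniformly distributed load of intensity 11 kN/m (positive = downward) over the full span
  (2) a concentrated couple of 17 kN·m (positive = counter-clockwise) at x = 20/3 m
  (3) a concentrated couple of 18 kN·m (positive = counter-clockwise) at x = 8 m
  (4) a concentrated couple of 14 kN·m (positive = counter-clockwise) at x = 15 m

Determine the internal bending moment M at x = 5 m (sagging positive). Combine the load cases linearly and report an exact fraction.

M(5) = 1699/4 kN·m

Load 1 — uniform load w=11 kN/m over full span:
  M_1 = wx(L-x)/2 = 11·5·(20-5)/2 = 825/2 kN·m
Load 2 — applied couple M₀=17 kN·m at a=20/3 m (b=L-a=40/3):
  M_2 = M₀x/L  [x≤a] = 17·5/20 = 17/4 kN·m
Load 3 — applied couple M₀=18 kN·m at a=8 m (b=L-a=12):
  M_3 = M₀x/L  [x≤a] = 18·5/20 = 9/2 kN·m
Load 4 — applied couple M₀=14 kN·m at a=15 m (b=L-a=5):
  M_4 = M₀x/L  [x≤a] = 14·5/20 = 7/2 kN·m
Superposition: M = Σ M_i = 1699/4 kN·m ≈ 424.750000 kN·m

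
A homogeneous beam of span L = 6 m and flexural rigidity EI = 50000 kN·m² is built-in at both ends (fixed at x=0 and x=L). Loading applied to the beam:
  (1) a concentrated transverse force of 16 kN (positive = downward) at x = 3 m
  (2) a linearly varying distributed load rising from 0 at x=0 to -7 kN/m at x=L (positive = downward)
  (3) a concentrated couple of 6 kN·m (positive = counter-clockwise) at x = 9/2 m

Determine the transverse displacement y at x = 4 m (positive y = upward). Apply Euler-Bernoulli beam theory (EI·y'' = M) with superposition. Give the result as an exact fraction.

y(4) = -287/2250000 m

Load 1 — point force P=16 kN at a=3 m (b=L-a=3):
  y_1 = -Pa²(L-x)²(3bL-(3b+a)(L-x))/(6L³EI)  [x>a] = -16·3²·(6-4)²·(3·3·6-(3·3+3)·(6-4))/(6·6³·50000) = -1/3750 m
Load 2 — triangular load w₀=-7 kN/m (0→w₀ over full span):
  y_2 = -w₀x²(L-x)²(x+2L)/(120LEI) = -(-7)·4²·(6-4)²·(4+2·6)/(120·6·50000) = 28/140625 m
Load 3 — applied couple M₀=6 kN·m at a=9/2 m (b=L-a=3/2):
  y_3 = (R_Ax³/6 - M_Ax²/2)/EI  [x≤a] with R_A=9/8, M_A=15/8 = ((9/8)·4³/6 - (15/8)·4²/2)/50000 = -3/50000 m
Superposition: y = Σ y_i = -287/2250000 m ≈ -0.000128 m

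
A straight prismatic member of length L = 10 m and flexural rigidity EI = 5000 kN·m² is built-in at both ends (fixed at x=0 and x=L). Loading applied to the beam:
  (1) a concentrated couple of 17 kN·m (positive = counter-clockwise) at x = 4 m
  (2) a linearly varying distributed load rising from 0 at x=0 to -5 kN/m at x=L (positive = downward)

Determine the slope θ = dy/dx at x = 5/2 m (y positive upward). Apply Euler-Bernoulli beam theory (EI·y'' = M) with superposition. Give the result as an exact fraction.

Load 1 — applied couple M₀=17 kN·m at a=4 m (b=L-a=6):
  θ_1 = (R_Ax²/2 - M_Ax)/EI  [x≤a] with R_A=306/125, M_A=51/25 = ((306/125)·(5/2)²/2 - (51/25)·(5/2))/5000 = 51/100000 rad
Load 2 — triangular load w₀=-5 kN/m (0→w₀ over full span):
  θ_2 = -w₀(2x(L-x)(L-2x)(x+2L)+x²(L-x)²)/(120LEI) = -(-5)·(2·(5/2)·(10-(5/2))·(10-2·(5/2))·((5/2)+2·10)+(5/2)²·(10-(5/2))²)/(120·10·5000) = 39/10240 rad
Superposition: θ = Σ θ_i = 27639/6400000 rad ≈ 0.004319 rad

θ(5/2) = 27639/6400000 rad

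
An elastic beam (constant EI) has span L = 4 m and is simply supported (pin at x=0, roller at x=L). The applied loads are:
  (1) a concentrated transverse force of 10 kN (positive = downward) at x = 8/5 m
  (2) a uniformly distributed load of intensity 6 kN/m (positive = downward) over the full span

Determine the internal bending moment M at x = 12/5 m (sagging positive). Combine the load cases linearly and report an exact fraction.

M(12/5) = 448/25 kN·m

Load 1 — point force P=10 kN at a=8/5 m (b=L-a=12/5):
  M_1 = Pa(L-x)/L  [x>a] = 10·(8/5)·(4-(12/5))/4 = 32/5 kN·m
Load 2 — uniform load w=6 kN/m over full span:
  M_2 = wx(L-x)/2 = 6·(12/5)·(4-(12/5))/2 = 288/25 kN·m
Superposition: M = Σ M_i = 448/25 kN·m ≈ 17.920000 kN·m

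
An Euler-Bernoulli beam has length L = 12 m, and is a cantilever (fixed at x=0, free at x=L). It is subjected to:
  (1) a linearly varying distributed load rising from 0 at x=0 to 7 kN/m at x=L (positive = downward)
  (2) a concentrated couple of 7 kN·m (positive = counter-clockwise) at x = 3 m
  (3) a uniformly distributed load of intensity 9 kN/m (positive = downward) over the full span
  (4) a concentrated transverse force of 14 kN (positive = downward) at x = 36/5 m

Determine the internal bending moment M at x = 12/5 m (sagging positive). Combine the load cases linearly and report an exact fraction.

M(12/5) = -88933/125 kN·m

Load 1 — triangular load w₀=7 kN/m (0→w₀ over full span):
  M_1 = w₀Lx/2 - w₀L²/3 - w₀x³/(6L) = 7·12·(12/5)/2 - 7·12²/3 - 7·(12/5)³/(6·12) = -29568/125 kN·m
Load 2 — applied couple M₀=7 kN·m at a=3 m (b=L-a=9):
  M_2 = M₀  [x≤a] = 7 = 7 kN·m
Load 3 — uniform load w=9 kN/m over full span:
  M_3 = -w(L-x)²/2 = -9·(12-(12/5))²/2 = -10368/25 kN·m
Load 4 — point force P=14 kN at a=36/5 m (b=L-a=24/5):
  M_4 = -P(a-x)  [x≤a] = -14·((36/5)-(12/5)) = -336/5 kN·m
Superposition: M = Σ M_i = -88933/125 kN·m ≈ -711.464000 kN·m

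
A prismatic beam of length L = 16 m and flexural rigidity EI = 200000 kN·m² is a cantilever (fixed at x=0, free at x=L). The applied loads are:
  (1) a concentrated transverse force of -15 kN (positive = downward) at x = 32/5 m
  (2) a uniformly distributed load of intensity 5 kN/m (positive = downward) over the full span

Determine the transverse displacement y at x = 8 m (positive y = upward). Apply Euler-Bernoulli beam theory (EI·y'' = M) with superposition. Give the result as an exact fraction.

y(8) = -14888/234375 m

Load 1 — point force P=-15 kN at a=32/5 m (b=L-a=48/5):
  y_1 = -Pa²(3x-a)/(6EI)  [x>a] = -(-15)·(32/5)²·(3·8-(32/5))/(6·200000) = 704/78125 m
Load 2 — uniform load w=5 kN/m over full span:
  y_2 = -wx²(x²-4Lx+6L²)/(24EI) = -5·8²·(8²-4·16·8+6·16²)/(24·200000) = -136/1875 m
Superposition: y = Σ y_i = -14888/234375 m ≈ -0.063522 m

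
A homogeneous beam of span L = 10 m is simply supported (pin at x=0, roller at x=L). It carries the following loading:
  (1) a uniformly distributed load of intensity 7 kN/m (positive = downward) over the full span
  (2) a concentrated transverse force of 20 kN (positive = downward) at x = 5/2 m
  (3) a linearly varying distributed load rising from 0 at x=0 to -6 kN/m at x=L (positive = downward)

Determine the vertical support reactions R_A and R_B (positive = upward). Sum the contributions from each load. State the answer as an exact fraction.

Load 1 — uniform load w=7 kN/m over full span:
  R_A = wL/2 = 7·10/2 = 35 kN
  R_B = wL/2 = 7·10/2 = 35 kN
Load 2 — point force P=20 kN at a=5/2 m (b=L-a=15/2):
  R_A = Pb/L = 20·(15/2)/10 = 15 kN
  R_B = Pa/L = 20·(5/2)/10 = 5 kN
Load 3 — triangular load w₀=-6 kN/m (0→w₀ over full span):
  R_A = w₀L/6 = (-6)·10/6 = -10 kN
  R_B = w₀L/3 = (-6)·10/3 = -20 kN
Superposition: R_A = 40 kN, R_B = 20 kN

R_A = 40 kN, R_B = 20 kN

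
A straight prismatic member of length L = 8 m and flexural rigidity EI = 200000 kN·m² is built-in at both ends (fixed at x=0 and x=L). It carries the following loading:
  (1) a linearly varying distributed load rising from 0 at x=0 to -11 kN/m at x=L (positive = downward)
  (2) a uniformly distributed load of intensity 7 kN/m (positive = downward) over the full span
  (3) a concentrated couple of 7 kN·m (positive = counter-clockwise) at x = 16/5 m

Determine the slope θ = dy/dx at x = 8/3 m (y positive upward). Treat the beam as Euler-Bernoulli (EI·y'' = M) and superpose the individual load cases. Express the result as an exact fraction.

Load 1 — triangular load w₀=-11 kN/m (0→w₀ over full span):
  θ_1 = -w₀(2x(L-x)(L-2x)(x+2L)+x²(L-x)²)/(120LEI) = -(-11)·(2·(8/3)·(8-(8/3))·(8-2·(8/3))·((8/3)+2·8)+(8/3)²·(8-(8/3))²)/(120·8·200000) = 352/3796875 rad
Load 2 — uniform load w=7 kN/m over full span:
  θ_2 = -wx(L-x)(L-2x)/(12EI) = -7·(8/3)·(8-(8/3))·(8-2·(8/3))/(12·200000) = -28/253125 rad
Load 3 — applied couple M₀=7 kN·m at a=16/5 m (b=L-a=24/5):
  θ_3 = (R_Ax²/2 - M_Ax)/EI  [x≤a] with R_A=63/50, M_A=21/25 = ((63/50)·(8/3)²/2 - (21/25)·(8/3))/200000 = 7/625000 rad
Superposition: θ = Σ θ_i = -1019/151875000 rad ≈ -0.000007 rad

θ(8/3) = -1019/151875000 rad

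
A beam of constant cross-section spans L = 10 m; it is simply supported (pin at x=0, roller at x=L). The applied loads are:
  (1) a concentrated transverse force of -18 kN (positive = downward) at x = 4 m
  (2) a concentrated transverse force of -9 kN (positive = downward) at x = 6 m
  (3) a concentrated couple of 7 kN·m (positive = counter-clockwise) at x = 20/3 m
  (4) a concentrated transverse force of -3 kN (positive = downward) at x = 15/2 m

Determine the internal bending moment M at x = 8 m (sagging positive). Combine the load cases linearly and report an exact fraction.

Load 1 — point force P=-18 kN at a=4 m (b=L-a=6):
  M_1 = Pa(L-x)/L  [x>a] = (-18)·4·(10-8)/10 = -72/5 kN·m
Load 2 — point force P=-9 kN at a=6 m (b=L-a=4):
  M_2 = Pa(L-x)/L  [x>a] = (-9)·6·(10-8)/10 = -54/5 kN·m
Load 3 — applied couple M₀=7 kN·m at a=20/3 m (b=L-a=10/3):
  M_3 = M₀x/L - M₀  [x>a] = 7·8/10 - 7 = -7/5 kN·m
Load 4 — point force P=-3 kN at a=15/2 m (b=L-a=5/2):
  M_4 = Pa(L-x)/L  [x>a] = (-3)·(15/2)·(10-8)/10 = -9/2 kN·m
Superposition: M = Σ M_i = -311/10 kN·m ≈ -31.100000 kN·m

M(8) = -311/10 kN·m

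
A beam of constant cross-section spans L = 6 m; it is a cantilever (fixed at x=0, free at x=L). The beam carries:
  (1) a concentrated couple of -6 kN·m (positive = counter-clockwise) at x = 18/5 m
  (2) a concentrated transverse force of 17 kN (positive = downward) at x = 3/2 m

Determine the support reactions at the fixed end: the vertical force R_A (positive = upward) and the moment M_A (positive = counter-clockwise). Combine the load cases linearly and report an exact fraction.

Load 1 — applied couple M₀=-6 kN·m at a=18/5 m (b=L-a=12/5):
  R_A = 0 kN
  M_A = -M₀ = -(-6) = 6 kN·m
Load 2 — point force P=17 kN at a=3/2 m (b=L-a=9/2):
  R_A = P = 17 kN
  M_A = Pa = 17·(3/2) = 51/2 kN·m
Superposition: R_A = 17 kN, M_A = 63/2 kN·m

R_A = 17 kN, M_A = 63/2 kN·m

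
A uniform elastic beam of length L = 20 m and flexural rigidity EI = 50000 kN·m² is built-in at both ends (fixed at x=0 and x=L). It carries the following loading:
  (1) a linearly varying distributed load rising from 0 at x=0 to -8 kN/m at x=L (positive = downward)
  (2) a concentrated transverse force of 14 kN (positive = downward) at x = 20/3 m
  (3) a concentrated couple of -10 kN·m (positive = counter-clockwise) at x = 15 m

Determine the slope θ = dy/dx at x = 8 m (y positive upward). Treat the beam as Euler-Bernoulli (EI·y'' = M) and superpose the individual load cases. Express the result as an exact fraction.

θ(8) = 6667/2250000 rad

Load 1 — triangular load w₀=-8 kN/m (0→w₀ over full span):
  θ_1 = -w₀(2x(L-x)(L-2x)(x+2L)+x²(L-x)²)/(120LEI) = -(-8)·(2·8·(20-8)·(20-2·8)·(8+2·20)+8²·(20-8)²)/(120·20·50000) = 48/15625 rad
Load 2 — point force P=14 kN at a=20/3 m (b=L-a=40/3):
  θ_2 = Pa²(L-x)(2bL-(3b+a)(L-x))/(2L³EI)  [x>a] = 14·(20/3)²·(20-8)·(2·(40/3)·20-(3·(40/3)+(20/3))·(20-8))/(2·20³·50000) = -7/28125 rad
Load 3 — applied couple M₀=-10 kN·m at a=15 m (b=L-a=5):
  θ_3 = (R_Ax²/2 - M_Ax)/EI  [x≤a] with R_A=-9/16, M_A=-25/8 = ((-9/16)·8²/2 - (-25/8)·8)/50000 = 7/50000 rad
Superposition: θ = Σ θ_i = 6667/2250000 rad ≈ 0.002963 rad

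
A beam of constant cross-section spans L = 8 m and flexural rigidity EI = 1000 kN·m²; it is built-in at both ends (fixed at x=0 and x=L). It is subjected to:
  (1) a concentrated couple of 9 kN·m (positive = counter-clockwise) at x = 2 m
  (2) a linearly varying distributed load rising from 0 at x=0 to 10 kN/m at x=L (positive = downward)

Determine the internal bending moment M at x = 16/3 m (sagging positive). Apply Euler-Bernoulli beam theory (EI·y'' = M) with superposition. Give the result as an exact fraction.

Load 1 — applied couple M₀=9 kN·m at a=2 m (b=L-a=6):
  M_1 = R_Ax - M_A - M₀  [x>a] with R_A=81/64, M_A=-27/16 = (81/64)·(16/3) - (-27/16) - 9 = -9/16 kN·m
Load 2 — triangular load w₀=10 kN/m (0→w₀ over full span):
  M_2 = 3w₀Lx/20 - w₀L²/30 - w₀x³/(6L) = 3·10·8·(16/3)/20 - 10·8²/30 - 10·(16/3)³/(6·8) = 896/81 kN·m
Superposition: M = Σ M_i = 13607/1296 kN·m ≈ 10.499228 kN·m

M(16/3) = 13607/1296 kN·m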